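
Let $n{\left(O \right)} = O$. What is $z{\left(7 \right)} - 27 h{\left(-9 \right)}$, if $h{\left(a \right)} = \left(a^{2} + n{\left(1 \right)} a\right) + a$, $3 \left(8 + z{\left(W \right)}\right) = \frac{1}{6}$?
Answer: $- \frac{30761}{18} \approx -1708.9$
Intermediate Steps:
$z{\left(W \right)} = - \frac{143}{18}$ ($z{\left(W \right)} = -8 + \frac{1}{3 \cdot 6} = -8 + \frac{1}{3} \cdot \frac{1}{6} = -8 + \frac{1}{18} = - \frac{143}{18}$)
$h{\left(a \right)} = a^{2} + 2 a$ ($h{\left(a \right)} = \left(a^{2} + 1 a\right) + a = \left(a^{2} + a\right) + a = \left(a + a^{2}\right) + a = a^{2} + 2 a$)
$z{\left(7 \right)} - 27 h{\left(-9 \right)} = - \frac{143}{18} - 27 \left(- 9 \left(2 - 9\right)\right) = - \frac{143}{18} - 27 \left(\left(-9\right) \left(-7\right)\right) = - \frac{143}{18} - 1701 = - \frac{30761}{18}$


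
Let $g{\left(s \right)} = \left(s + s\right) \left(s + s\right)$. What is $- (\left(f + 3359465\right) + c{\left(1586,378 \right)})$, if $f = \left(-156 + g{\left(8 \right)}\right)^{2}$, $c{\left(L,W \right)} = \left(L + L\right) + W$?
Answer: $-3373015$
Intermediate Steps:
$c{\left(L,W \right)} = W + 2 L$ ($c{\left(L,W \right)} = 2 L + W = W + 2 L$)
$g{\left(s \right)} = 4 s^{2}$ ($g{\left(s \right)} = 2 s 2 s = 4 s^{2}$)
$f = 10000$ ($f = \left(-156 + 4 \cdot 8^{2}\right)^{2} = \left(-156 + 4 \cdot 64\right)^{2} = \left(-156 + 256\right)^{2} = 100^{2} = 10000$)
$- (\left(f + 3359465\right) + c{\left(1586,378 \right)}) = - (\left(10000 + 3359465\right) + \left(378 + 2 \cdot 1586\right)) = - (3369465 + \left(378 + 3172\right)) = - (3369465 + 3550) = \left(-1\right) 3373015 = -3373015$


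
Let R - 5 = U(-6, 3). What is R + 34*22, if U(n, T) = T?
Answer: 756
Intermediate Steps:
R = 8 (R = 5 + 3 = 8)
R + 34*22 = 8 + 34*22 = 8 + 748 = 756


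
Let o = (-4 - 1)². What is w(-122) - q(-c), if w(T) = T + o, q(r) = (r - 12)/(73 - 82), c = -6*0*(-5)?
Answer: -295/3 ≈ -98.333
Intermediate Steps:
o = 25 (o = (-5)² = 25)
c = 0 (c = 0*(-5) = 0)
q(r) = 4/3 - r/9 (q(r) = (-12 + r)/(-9) = (-12 + r)*(-⅑) = 4/3 - r/9)
w(T) = 25 + T (w(T) = T + 25 = 25 + T)
w(-122) - q(-c) = (25 - 122) - (4/3 - (-1)*0/9) = -97 - (4/3 - ⅑*0) = -97 - (4/3 + 0) = -97 - 1*4/3 = -97 - 4/3 = -295/3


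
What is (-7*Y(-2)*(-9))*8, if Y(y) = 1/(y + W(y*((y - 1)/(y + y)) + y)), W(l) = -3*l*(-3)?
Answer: -1008/67 ≈ -15.045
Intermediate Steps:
W(l) = 9*l
Y(y) = 1/(-9/2 + 29*y/2) (Y(y) = 1/(y + 9*(y*((y - 1)/(y + y)) + y)) = 1/(y + 9*(y*((-1 + y)/((2*y))) + y)) = 1/(y + 9*(y*((-1 + y)*(1/(2*y))) + y)) = 1/(y + 9*(y*((-1 + y)/(2*y)) + y)) = 1/(y + 9*((-½ + y/2) + y)) = 1/(y + 9*(-½ + 3*y/2)) = 1/(y + (-9/2 + 27*y/2)) = 1/(-9/2 + 29*y/2))
(-7*Y(-2)*(-9))*8 = (-14/(-9 + 29*(-2))*(-9))*8 = (-14/(-9 - 58)*(-9))*8 = (-14/(-67)*(-9))*8 = (-14*(-1)/67*(-9))*8 = (-7*(-2/67)*(-9))*8 = ((14/67)*(-9))*8 = -126/67*8 = -1008/67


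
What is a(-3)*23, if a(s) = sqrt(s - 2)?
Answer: 23*I*sqrt(5) ≈ 51.43*I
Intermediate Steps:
a(s) = sqrt(-2 + s)
a(-3)*23 = sqrt(-2 - 3)*23 = sqrt(-5)*23 = (I*sqrt(5))*23 = 23*I*sqrt(5)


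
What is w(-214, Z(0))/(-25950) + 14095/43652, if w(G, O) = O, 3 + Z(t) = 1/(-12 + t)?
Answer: 1097699531/3398308200 ≈ 0.32301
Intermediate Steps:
Z(t) = -3 + 1/(-12 + t)
w(-214, Z(0))/(-25950) + 14095/43652 = ((37 - 3*0)/(-12 + 0))/(-25950) + 14095/43652 = ((37 + 0)/(-12))*(-1/25950) + 14095*(1/43652) = -1/12*37*(-1/25950) + 14095/43652 = -37/12*(-1/25950) + 14095/43652 = 37/311400 + 14095/43652 = 1097699531/3398308200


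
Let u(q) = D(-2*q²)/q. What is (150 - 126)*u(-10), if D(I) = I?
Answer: 480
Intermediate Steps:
u(q) = -2*q (u(q) = (-2*q²)/q = -2*q)
(150 - 126)*u(-10) = (150 - 126)*(-2*(-10)) = 24*20 = 480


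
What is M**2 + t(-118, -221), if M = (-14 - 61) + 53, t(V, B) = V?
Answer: 366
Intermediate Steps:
M = -22 (M = -75 + 53 = -22)
M**2 + t(-118, -221) = (-22)**2 - 118 = 484 - 118 = 366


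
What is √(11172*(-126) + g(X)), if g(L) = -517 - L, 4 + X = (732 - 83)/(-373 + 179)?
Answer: I*√52998324754/194 ≈ 1186.7*I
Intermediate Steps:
X = -1425/194 (X = -4 + (732 - 83)/(-373 + 179) = -4 + 649/(-194) = -4 + 649*(-1/194) = -4 - 649/194 = -1425/194 ≈ -7.3454)
√(11172*(-126) + g(X)) = √(11172*(-126) + (-517 - 1*(-1425/194))) = √(-1407672 + (-517 + 1425/194)) = √(-1407672 - 98873/194) = √(-273187241/194) = I*√52998324754/194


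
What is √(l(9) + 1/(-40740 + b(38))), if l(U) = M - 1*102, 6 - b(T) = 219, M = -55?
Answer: I*√263312309766/40953 ≈ 12.53*I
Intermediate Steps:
b(T) = -213 (b(T) = 6 - 1*219 = 6 - 219 = -213)
l(U) = -157 (l(U) = -55 - 1*102 = -55 - 102 = -157)
√(l(9) + 1/(-40740 + b(38))) = √(-157 + 1/(-40740 - 213)) = √(-157 + 1/(-40953)) = √(-157 - 1/40953) = √(-6429622/40953) = I*√263312309766/40953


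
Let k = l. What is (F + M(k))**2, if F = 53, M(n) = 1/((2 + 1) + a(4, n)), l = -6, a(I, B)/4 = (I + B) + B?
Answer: 2359296/841 ≈ 2805.3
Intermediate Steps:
a(I, B) = 4*I + 8*B (a(I, B) = 4*((I + B) + B) = 4*((B + I) + B) = 4*(I + 2*B) = 4*I + 8*B)
k = -6
M(n) = 1/(19 + 8*n) (M(n) = 1/((2 + 1) + (4*4 + 8*n)) = 1/(3 + (16 + 8*n)) = 1/(19 + 8*n))
(F + M(k))**2 = (53 + 1/(19 + 8*(-6)))**2 = (53 + 1/(19 - 48))**2 = (53 + 1/(-29))**2 = (53 - 1/29)**2 = (1536/29)**2 = 2359296/841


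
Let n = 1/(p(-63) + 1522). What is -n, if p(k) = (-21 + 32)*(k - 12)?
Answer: -1/697 ≈ -0.0014347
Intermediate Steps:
p(k) = -132 + 11*k (p(k) = 11*(-12 + k) = -132 + 11*k)
n = 1/697 (n = 1/((-132 + 11*(-63)) + 1522) = 1/((-132 - 693) + 1522) = 1/(-825 + 1522) = 1/697 ≈ 0.0014347)
-n = -1*1/697 = -1/697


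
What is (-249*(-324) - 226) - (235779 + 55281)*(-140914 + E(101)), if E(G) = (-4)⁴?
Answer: 40939997930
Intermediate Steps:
E(G) = 256
(-249*(-324) - 226) - (235779 + 55281)*(-140914 + E(101)) = (-249*(-324) - 226) - (235779 + 55281)*(-140914 + 256) = (80676 - 226) - 291060*(-140658) = 80450 - 1*(-40939917480) = 80450 + 40939917480 = 40939997930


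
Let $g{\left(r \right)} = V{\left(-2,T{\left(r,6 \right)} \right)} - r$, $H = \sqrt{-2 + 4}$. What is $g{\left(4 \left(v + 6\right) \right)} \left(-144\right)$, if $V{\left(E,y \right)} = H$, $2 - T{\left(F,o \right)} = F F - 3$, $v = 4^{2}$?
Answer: $12672 - 144 \sqrt{2} \approx 12468.0$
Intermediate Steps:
$v = 16$
$T{\left(F,o \right)} = 5 - F^{2}$ ($T{\left(F,o \right)} = 2 - \left(F F - 3\right) = 2 - \left(F^{2} - 3\right) = 2 - \left(-3 + F^{2}\right) = 5 - F^{2}$)
$H = \sqrt{2} \approx 1.4142$
$V{\left(E,y \right)} = \sqrt{2}$
$g{\left(r \right)} = \sqrt{2} - r$
$g{\left(4 \left(v + 6\right) \right)} \left(-144\right) = \left(\sqrt{2} - 4 \left(16 + 6\right)\right) \left(-144\right) = \left(\sqrt{2} - 4 \cdot 22\right) \left(-144\right) = \left(\sqrt{2} - 88\right) \left(-144\right) = \left(-88 + \sqrt{2}\right) \left(-144\right) = 12672 - 144 \sqrt{2}$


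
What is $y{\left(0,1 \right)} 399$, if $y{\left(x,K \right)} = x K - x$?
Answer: $0$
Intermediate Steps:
$y{\left(x,K \right)} = - x + K x$ ($y{\left(x,K \right)} = K x - x = - x + K x$)
$y{\left(0,1 \right)} 399 = 0 \left(-1 + 1\right) 399 = 0 \cdot 0 \cdot 399 = 0 \cdot 399 = 0$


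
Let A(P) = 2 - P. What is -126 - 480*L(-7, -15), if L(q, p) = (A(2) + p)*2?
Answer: 14274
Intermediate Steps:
L(q, p) = 2*p (L(q, p) = ((2 - 1*2) + p)*2 = ((2 - 2) + p)*2 = (0 + p)*2 = p*2 = 2*p)
-126 - 480*L(-7, -15) = -126 - 960*(-15) = -126 - 480*(-30) = -126 + 14400 = 14274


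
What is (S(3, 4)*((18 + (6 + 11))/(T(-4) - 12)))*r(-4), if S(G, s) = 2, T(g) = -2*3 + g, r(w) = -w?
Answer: -140/11 ≈ -12.727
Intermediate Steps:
T(g) = -6 + g
(S(3, 4)*((18 + (6 + 11))/(T(-4) - 12)))*r(-4) = (2*((18 + (6 + 11))/((-6 - 4) - 12)))*(-1*(-4)) = (2*((18 + 17)/(-10 - 12)))*4 = (2*(35/(-22)))*4 = (2*(35*(-1/22)))*4 = (2*(-35/22))*4 = -35/11*4 = -140/11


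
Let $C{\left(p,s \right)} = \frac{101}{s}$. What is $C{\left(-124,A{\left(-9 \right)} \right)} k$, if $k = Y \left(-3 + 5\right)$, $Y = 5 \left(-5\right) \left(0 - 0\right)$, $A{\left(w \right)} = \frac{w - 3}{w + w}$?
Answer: $0$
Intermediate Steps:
$A{\left(w \right)} = \frac{-3 + w}{2 w}$
$Y = 0$ ($Y = - 25 \left(0 + 0\right) = \left(-25\right) 0 = 0$)
$k = 0$ ($k = 0 \left(-3 + 5\right) = 0 \cdot 2 = 0$)
$C{\left(-124,A{\left(-9 \right)} \right)} k = \frac{101}{\frac{1}{2} \frac{1}{-9} \left(-3 - 9\right)} 0 = \frac{101}{\frac{1}{2} \left(- \frac{1}{9}\right) \left(-12\right)} 0 = \frac{101}{\frac{2}{3}} \cdot 0 = 101 \cdot \frac{3}{2} \cdot 0 = \frac{303}{2} \cdot 0 = 0$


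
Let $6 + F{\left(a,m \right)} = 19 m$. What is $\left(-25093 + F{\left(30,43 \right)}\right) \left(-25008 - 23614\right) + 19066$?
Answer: $1180658470$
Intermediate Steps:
$F{\left(a,m \right)} = -6 + 19 m$
$\left(-25093 + F{\left(30,43 \right)}\right) \left(-25008 - 23614\right) + 19066 = \left(-25093 + \left(-6 + 19 \cdot 43\right)\right) \left(-25008 - 23614\right) + 19066 = \left(-25093 + \left(-6 + 817\right)\right) \left(-48622\right) + 19066 = \left(-25093 + 811\right) \left(-48622\right) + 19066 = \left(-24282\right) \left(-48622\right) + 19066 = 1180639404 + 19066 = 1180658470$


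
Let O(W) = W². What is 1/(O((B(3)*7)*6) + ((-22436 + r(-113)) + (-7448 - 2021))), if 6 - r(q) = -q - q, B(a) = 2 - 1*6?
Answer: -1/3901 ≈ -0.00025634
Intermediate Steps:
B(a) = -4 (B(a) = 2 - 6 = -4)
r(q) = 6 + 2*q (r(q) = 6 - (-q - q) = 6 - (-2)*q = 6 + 2*q)
1/(O((B(3)*7)*6) + ((-22436 + r(-113)) + (-7448 - 2021))) = 1/((-4*7*6)² + ((-22436 + (6 + 2*(-113))) + (-7448 - 2021))) = 1/((-28*6)² + ((-22436 + (6 - 226)) - 9469)) = 1/((-168)² + ((-22436 - 220) - 9469)) = 1/(28224 + (-22656 - 9469)) = 1/(28224 - 32125) = 1/(-3901) = -1/3901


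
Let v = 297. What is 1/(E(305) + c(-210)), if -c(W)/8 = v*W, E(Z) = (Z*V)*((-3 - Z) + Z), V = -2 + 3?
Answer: 1/498045 ≈ 2.0079e-6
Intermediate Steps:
V = 1
E(Z) = -3*Z (E(Z) = (Z*1)*((-3 - Z) + Z) = Z*(-3) = -3*Z)
c(W) = -2376*W
1/(E(305) + c(-210)) = 1/(-3*305 - 2376*(-210)) = 1/(-915 + 498960) = 1/498045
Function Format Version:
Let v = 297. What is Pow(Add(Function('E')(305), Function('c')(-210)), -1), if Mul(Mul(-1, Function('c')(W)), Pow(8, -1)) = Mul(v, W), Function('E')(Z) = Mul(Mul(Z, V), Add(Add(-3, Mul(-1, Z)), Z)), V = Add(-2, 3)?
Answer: Rational(1, 498045) ≈ 2.0079e-6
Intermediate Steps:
V = 1
Function('E')(Z) = Mul(-3, Z) (Function('E')(Z) = Mul(Mul(Z, 1), Add(Add(-3, Mul(-1, Z)), Z)) = Mul(Z, -3) = Mul(-3, Z))
Function('c')(W) = Mul(-2376, W) (Function('c')(W) = Mul(-8, Mul(297, W)) = Mul(-2376, W))
Pow(Add(Function('E')(305), Function('c')(-210)), -1) = Pow(Add(Mul(-3, 305), Mul(-2376, -210)), -1) = Pow(Add(-915, 498960), -1) = Pow(498045, -1) = Rational(1, 498045)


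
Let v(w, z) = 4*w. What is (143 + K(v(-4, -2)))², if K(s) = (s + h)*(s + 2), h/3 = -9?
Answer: 555025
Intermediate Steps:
h = -27 (h = 3*(-9) = -27)
K(s) = (-27 + s)*(2 + s) (K(s) = (s - 27)*(s + 2) = (-27 + s)*(2 + s))
(143 + K(v(-4, -2)))² = (143 + (-54 + (4*(-4))² - 100*(-4)))² = (143 + (-54 + (-16)² - 25*(-16)))² = (143 + (-54 + 256 + 400))² = (143 + 602)² = 745² = 555025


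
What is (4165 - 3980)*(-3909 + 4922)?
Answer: 187405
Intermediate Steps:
(4165 - 3980)*(-3909 + 4922) = 185*1013 = 187405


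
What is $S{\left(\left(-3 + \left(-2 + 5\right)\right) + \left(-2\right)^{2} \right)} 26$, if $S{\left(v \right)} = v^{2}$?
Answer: $416$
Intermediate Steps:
$S{\left(\left(-3 + \left(-2 + 5\right)\right) + \left(-2\right)^{2} \right)} 26 = \left(\left(-3 + \left(-2 + 5\right)\right) + \left(-2\right)^{2}\right)^{2} \cdot 26 = \left(\left(-3 + 3\right) + 4\right)^{2} \cdot 26 = \left(0 + 4\right)^{2} \cdot 26 = 4^{2} \cdot 26 = 16 \cdot 26 = 416$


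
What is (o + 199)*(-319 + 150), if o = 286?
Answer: -81965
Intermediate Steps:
(o + 199)*(-319 + 150) = (286 + 199)*(-319 + 150) = 485*(-169) = -81965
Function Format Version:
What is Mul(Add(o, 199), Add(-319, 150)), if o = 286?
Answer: -81965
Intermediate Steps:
Mul(Add(o, 199), Add(-319, 150)) = Mul(Add(286, 199), Add(-319, 150)) = Mul(485, -169) = -81965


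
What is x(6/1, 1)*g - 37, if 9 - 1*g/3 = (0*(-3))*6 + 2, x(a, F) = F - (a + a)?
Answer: -268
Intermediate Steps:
x(a, F) = F - 2*a
g = 21 (g = 27 - 3*((0*(-3))*6 + 2) = 27 - 3*(0*6 + 2) = 27 - 3*(0 + 2) = 27 - 3*2 = 27 - 6 = 21)
x(6/1, 1)*g - 37 = (1 - 12/1)*21 - 37 = (1 - 12)*21 - 37 = -11*21 - 37 = -231 - 37 = -268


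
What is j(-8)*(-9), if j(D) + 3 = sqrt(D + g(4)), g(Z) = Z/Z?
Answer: 27 - 9*I*sqrt(7) ≈ 27.0 - 23.812*I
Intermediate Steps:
g(Z) = 1
j(D) = -3 + sqrt(1 + D) (j(D) = -3 + sqrt(D + 1) = -3 + sqrt(1 + D))
j(-8)*(-9) = (-3 + sqrt(1 - 8))*(-9) = (-3 + sqrt(-7))*(-9) = (-3 + I*sqrt(7))*(-9) = 27 - 9*I*sqrt(7)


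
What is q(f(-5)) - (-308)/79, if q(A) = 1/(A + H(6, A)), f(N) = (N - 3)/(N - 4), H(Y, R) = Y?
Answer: 19807/4898 ≈ 4.0439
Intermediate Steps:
f(N) = (-3 + N)/(-4 + N)
q(A) = 1/(6 + A) (q(A) = 1/(A + 6) = 1/(6 + A))
q(f(-5)) - (-308)/79 = 1/(6 + (-3 - 5)/(-4 - 5)) - (-308)/79 = 1/(6 - 8/(-9)) - (-308)/79 = 1/(6 - ⅑*(-8)) - 1*(-308/79) = 1/(6 + 8/9) + 308/79 = 1/(62/9) + 308/79 = 9/62 + 308/79 = 19807/4898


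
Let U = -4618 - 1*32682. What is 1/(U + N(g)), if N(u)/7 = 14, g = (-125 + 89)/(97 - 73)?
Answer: -1/37202 ≈ -2.6880e-5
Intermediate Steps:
U = -37300 (U = -4618 - 32682 = -37300)
g = -3/2 (g = -36/24 = -36*1/24 = -3/2 ≈ -1.5000)
N(u) = 98 (N(u) = 7*14 = 98)
1/(U + N(g)) = 1/(-37300 + 98) = 1/(-37202) = -1/37202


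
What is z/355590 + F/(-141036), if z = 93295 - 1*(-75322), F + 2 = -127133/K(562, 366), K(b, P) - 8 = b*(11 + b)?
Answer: 1276431071652133/2691720718830360 ≈ 0.47421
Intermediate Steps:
K(b, P) = 8 + b*(11 + b)
F = -771201/322034 (F = -2 - 127133/(8 + 562² + 11*562) = -2 - 127133/(8 + 315844 + 6182) = -2 - 127133/322034 = -771201/322034 ≈ -2.3948)
z = 168617 (z = 93295 + 75322 = 168617)
z/355590 + F/(-141036) = 168617/355590 - 771201/322034/(-141036) = 168617*(1/355590) - 771201/322034*(-1/141036) = 168617/355590 + 257067/15139462408 = 1276431071652133/2691720718830360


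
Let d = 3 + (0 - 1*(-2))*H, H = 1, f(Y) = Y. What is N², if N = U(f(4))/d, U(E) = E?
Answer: 16/25 ≈ 0.64000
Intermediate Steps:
d = 5 (d = 3 + (0 - 1*(-2))*1 = 3 + (0 + 2)*1 = 3 + 2*1 = 3 + 2 = 5)
N = ⅘ (N = 4/5 = 4*(⅕) = ⅘ ≈ 0.80000)
N² = (⅘)² = 16/25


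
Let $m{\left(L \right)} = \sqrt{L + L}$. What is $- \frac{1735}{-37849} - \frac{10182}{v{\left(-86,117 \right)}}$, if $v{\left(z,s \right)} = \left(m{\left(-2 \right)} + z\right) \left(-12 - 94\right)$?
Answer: $- \frac{7945404637}{7422188900} - \frac{5091 i}{196100} \approx -1.0705 - 0.025961 i$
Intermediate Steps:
$m{\left(L \right)} = \sqrt{2} \sqrt{L}$ ($m{\left(L \right)} = \sqrt{2 L} = \sqrt{2} \sqrt{L}$)
$v{\left(z,s \right)} = - 212 i - 106 z$ ($v{\left(z,s \right)} = \left(\sqrt{2} \sqrt{-2} + z\right) \left(-12 - 94\right) = \left(\sqrt{2} i \sqrt{2} + z\right) \left(-106\right) = \left(2 i + z\right) \left(-106\right) = \left(z + 2 i\right) \left(-106\right) = - 212 i - 106 z$)
$- \frac{1735}{-37849} - \frac{10182}{v{\left(-86,117 \right)}} = - \frac{1735}{-37849} - \frac{10182}{- 212 i - -9116} = \left(-1735\right) \left(- \frac{1}{37849}\right) - \frac{10182}{- 212 i + 9116} = \frac{1735}{37849} - \frac{10182}{9116 - 212 i} = \frac{1735}{37849} - 10182 \frac{9116 + 212 i}{83146400} = \frac{1735}{37849} - \frac{5091 \left(9116 + 212 i\right)}{41573200}$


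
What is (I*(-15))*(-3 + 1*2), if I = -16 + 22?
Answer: 90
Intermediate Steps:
I = 6
(I*(-15))*(-3 + 1*2) = (6*(-15))*(-3 + 1*2) = -90*(-3 + 2) = -90*(-1) = 90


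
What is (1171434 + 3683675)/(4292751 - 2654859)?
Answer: 4855109/1637892 ≈ 2.9642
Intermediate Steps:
(1171434 + 3683675)/(4292751 - 2654859) = 4855109/1637892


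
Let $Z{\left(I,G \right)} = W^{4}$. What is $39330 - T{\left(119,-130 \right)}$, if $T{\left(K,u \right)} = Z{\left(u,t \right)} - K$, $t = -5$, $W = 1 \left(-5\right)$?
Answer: $38824$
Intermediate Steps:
$W = -5$
$Z{\left(I,G \right)} = 625$ ($Z{\left(I,G \right)} = \left(-5\right)^{4} = 625$)
$T{\left(K,u \right)} = 625 - K$
$39330 - T{\left(119,-130 \right)} = 39330 - \left(625 - 119\right) = 39330 - 506 = 38824$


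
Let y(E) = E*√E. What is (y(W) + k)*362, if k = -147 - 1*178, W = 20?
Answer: -117650 + 14480*√5 ≈ -85272.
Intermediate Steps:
y(E) = E^(3/2)
k = -325 (k = -147 - 178 = -325)
(y(W) + k)*362 = (20^(3/2) - 325)*362 = (40*√5 - 325)*362 = (-325 + 40*√5)*362 = -117650 + 14480*√5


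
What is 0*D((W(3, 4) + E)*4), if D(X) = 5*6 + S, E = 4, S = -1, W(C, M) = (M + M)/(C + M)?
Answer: 0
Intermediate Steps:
W(C, M) = 2*M/(C + M) (W(C, M) = (2*M)/(C + M) = 2*M/(C + M))
D(X) = 29 (D(X) = 5*6 - 1 = 30 - 1 = 29)
0*D((W(3, 4) + E)*4) = 0*29 = 0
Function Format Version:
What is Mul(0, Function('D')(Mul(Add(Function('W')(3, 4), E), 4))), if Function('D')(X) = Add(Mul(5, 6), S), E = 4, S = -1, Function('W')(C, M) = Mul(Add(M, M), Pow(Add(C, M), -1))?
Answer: 0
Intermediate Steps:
Function('W')(C, M) = Mul(2, M, Pow(Add(C, M), -1)) (Function('W')(C, M) = Mul(Mul(2, M), Pow(Add(C, M), -1)) = Mul(2, M, Pow(Add(C, M), -1)))
Function('D')(X) = 29 (Function('D')(X) = Add(Mul(5, 6), -1) = Add(30, -1) = 29)
Mul(0, Function('D')(Mul(Add(Function('W')(3, 4), E), 4))) = Mul(0, 29) = 0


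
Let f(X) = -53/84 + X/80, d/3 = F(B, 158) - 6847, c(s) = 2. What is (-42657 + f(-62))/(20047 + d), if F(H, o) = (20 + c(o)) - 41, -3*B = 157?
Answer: 35833061/462840 ≈ 77.420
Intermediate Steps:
B = -157/3 (B = -1/3*157 = -157/3 ≈ -52.333)
F(H, o) = -19 (F(H, o) = (20 + 2) - 41 = 22 - 41 = -19)
d = -20598 (d = 3*(-19 - 6847) = 3*(-6866) = -20598)
f(X) = -53/84 + X/80 (f(X) = -53*1/84 + X*(1/80) = -53/84 + X/80)
(-42657 + f(-62))/(20047 + d) = (-42657 + (-53/84 + (1/80)*(-62)))/(20047 - 20598) = (-42657 + (-53/84 - 31/40))/(-551) = (-42657 - 1181/840)*(-1/551) = -35833061/840*(-1/551) = 35833061/462840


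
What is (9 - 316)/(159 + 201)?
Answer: -307/360 ≈ -0.85278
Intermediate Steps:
(9 - 316)/(159 + 201) = -307/360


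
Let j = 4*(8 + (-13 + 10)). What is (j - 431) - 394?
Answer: -805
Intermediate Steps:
j = 20 (j = 4*(8 - 3) = 4*5 = 20)
(j - 431) - 394 = (20 - 431) - 394 = -411 - 394 = -805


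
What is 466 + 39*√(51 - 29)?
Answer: 466 + 39*√22 ≈ 648.93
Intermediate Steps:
466 + 39*√(51 - 29) = 466 + 39*√22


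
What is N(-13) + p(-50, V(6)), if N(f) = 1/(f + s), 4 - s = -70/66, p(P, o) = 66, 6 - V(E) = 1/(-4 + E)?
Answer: 17259/262 ≈ 65.874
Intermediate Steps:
V(E) = 6 - 1/(-4 + E)
s = 167/33 (s = 4 - (-70)/66 = 4 - 1*(-35/33) = 4 + 35/33 = 167/33 ≈ 5.0606)
N(f) = 1/(167/33 + f) (N(f) = 1/(f + 167/33) = 1/(167/33 + f))
N(-13) + p(-50, V(6)) = 33/(167 + 33*(-13)) + 66 = 33/(167 - 429) + 66 = 33/(-262) + 66 = 33*(-1/262) + 66 = -33/262 + 66 = 17259/262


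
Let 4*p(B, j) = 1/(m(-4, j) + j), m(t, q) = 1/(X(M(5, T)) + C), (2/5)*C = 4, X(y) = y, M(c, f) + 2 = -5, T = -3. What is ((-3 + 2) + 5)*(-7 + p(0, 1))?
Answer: -109/4 ≈ -27.250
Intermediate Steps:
M(c, f) = -7 (M(c, f) = -2 - 5 = -7)
C = 10 (C = (5/2)*4 = 10)
m(t, q) = ⅓ (m(t, q) = 1/(-7 + 10) = 1/3 = ⅓)
p(B, j) = 1/(4*(⅓ + j))
((-3 + 2) + 5)*(-7 + p(0, 1)) = ((-3 + 2) + 5)*(-7 + 3/(4*(1 + 3*1))) = (-1 + 5)*(-7 + 3/(4*(1 + 3))) = 4*(-7 + (¾)/4) = 4*(-7 + (¾)*(¼)) = 4*(-7 + 3/16) = 4*(-109/16) = -109/4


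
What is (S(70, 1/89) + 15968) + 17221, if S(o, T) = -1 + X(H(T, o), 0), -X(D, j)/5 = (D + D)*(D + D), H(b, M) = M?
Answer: -64812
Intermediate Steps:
X(D, j) = -20*D² (X(D, j) = -5*(D + D)*(D + D) = -5*2*D*2*D = -20*D²)
S(o, T) = -1 - 20*o²
(S(70, 1/89) + 15968) + 17221 = ((-1 - 20*70²) + 15968) + 17221 = ((-1 - 20*4900) + 15968) + 17221 = ((-1 - 98000) + 15968) + 17221 = (-98001 + 15968) + 17221 = -82033 + 17221 = -64812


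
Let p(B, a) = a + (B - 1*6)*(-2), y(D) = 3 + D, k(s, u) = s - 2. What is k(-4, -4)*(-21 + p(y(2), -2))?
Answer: 126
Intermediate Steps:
k(s, u) = -2 + s
p(B, a) = 12 + a - 2*B (p(B, a) = a + (B - 6)*(-2) = a + (-6 + B)*(-2) = a + (12 - 2*B) = 12 + a - 2*B)
k(-4, -4)*(-21 + p(y(2), -2)) = (-2 - 4)*(-21 + (12 - 2 - 2*(3 + 2))) = -6*(-21 + (12 - 2 - 2*5)) = -6*(-21 + (12 - 2 - 10)) = -6*(-21 + 0) = -6*(-21) = 126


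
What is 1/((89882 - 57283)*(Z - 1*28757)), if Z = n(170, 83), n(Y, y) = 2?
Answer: -1/937384245 ≈ -1.0668e-9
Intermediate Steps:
Z = 2
1/((89882 - 57283)*(Z - 1*28757)) = 1/((89882 - 57283)*(2 - 1*28757)) = 1/(32599*(2 - 28757)) = (1/32599)/(-28755) = (1/32599)*(-1/28755) = -1/937384245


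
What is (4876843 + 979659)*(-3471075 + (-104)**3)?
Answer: -26916125945378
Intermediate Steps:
(4876843 + 979659)*(-3471075 + (-104)**3) = 5856502*(-3471075 - 1124864) = 5856502*(-4595939) = -26916125945378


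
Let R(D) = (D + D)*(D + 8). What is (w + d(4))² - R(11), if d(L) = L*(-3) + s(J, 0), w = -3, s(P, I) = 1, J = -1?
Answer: -222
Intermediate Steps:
R(D) = 2*D*(8 + D) (R(D) = (2*D)*(8 + D) = 2*D*(8 + D))
d(L) = 1 - 3*L (d(L) = L*(-3) + 1 = -3*L + 1 = 1 - 3*L)
(w + d(4))² - R(11) = (-3 + (1 - 3*4))² - 2*11*(8 + 11) = (-3 + (1 - 12))² - 2*11*19 = (-3 - 11)² - 1*418 = (-14)² - 418 = 196 - 418 = -222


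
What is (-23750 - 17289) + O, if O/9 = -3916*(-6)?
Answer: 170425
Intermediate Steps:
O = 211464 (O = 9*(-3916*(-6)) = 9*23496 = 211464)
(-23750 - 17289) + O = (-23750 - 17289) + 211464 = -41039 + 211464 = 170425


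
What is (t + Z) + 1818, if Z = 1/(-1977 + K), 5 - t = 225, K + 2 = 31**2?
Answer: 1626763/1018 ≈ 1598.0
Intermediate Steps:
K = 959 (K = -2 + 31**2 = -2 + 961 = 959)
t = -220 (t = 5 - 1*225 = 5 - 225 = -220)
Z = -1/1018 (Z = 1/(-1977 + 959) = 1/(-1018) = -1/1018 ≈ -0.00098232)
(t + Z) + 1818 = (-220 - 1/1018) + 1818 = -223961/1018 + 1818 = 1626763/1018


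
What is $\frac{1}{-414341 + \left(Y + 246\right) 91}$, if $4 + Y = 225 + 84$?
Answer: $- \frac{1}{364200} \approx -2.7457 \cdot 10^{-6}$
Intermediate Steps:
$Y = 305$ ($Y = -4 + \left(225 + 84\right) = -4 + 309 = 305$)
$\frac{1}{-414341 + \left(Y + 246\right) 91} = \frac{1}{-414341 + \left(305 + 246\right) 91} = \frac{1}{-414341 + 551 \cdot 91} = \frac{1}{-414341 + 50141} = \frac{1}{-364200} = - \frac{1}{364200}$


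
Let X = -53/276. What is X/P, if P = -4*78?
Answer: 53/86112 ≈ 0.00061548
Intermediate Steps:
X = -53/276 (X = -53*1/276 = -53/276 ≈ -0.19203)
P = -312
X/P = -53/276/(-312) = -53/276*(-1/312) = 53/86112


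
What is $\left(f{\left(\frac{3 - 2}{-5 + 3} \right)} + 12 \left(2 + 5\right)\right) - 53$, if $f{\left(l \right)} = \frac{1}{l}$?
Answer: $29$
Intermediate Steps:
$\left(f{\left(\frac{3 - 2}{-5 + 3} \right)} + 12 \left(2 + 5\right)\right) - 53 = \left(\frac{1}{\left(3 - 2\right) \frac{1}{-5 + 3}} + 12 \left(2 + 5\right)\right) - 53 = \left(\frac{1}{1 \frac{1}{-2}} + 12 \cdot 7\right) - 53 = \left(\frac{1}{1 \left(- \frac{1}{2}\right)} + 84\right) - 53 = \left(\frac{1}{- \frac{1}{2}} + 84\right) - 53 = \left(-2 + 84\right) - 53 = 82 - 53 = 29$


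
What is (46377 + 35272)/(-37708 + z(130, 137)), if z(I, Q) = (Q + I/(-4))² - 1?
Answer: -326596/107155 ≈ -3.0479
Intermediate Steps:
z(I, Q) = -1 + (Q - I/4)² (z(I, Q) = (Q + I*(-¼))² - 1 = (Q - I/4)² - 1 = -1 + (Q - I/4)²)
(46377 + 35272)/(-37708 + z(130, 137)) = (46377 + 35272)/(-37708 + (-1 + (130 - 4*137)²/16)) = 81649/(-37708 + (-1 + (130 - 548)²/16)) = 81649/(-37708 + (-1 + (1/16)*(-418)²)) = 81649/(-37708 + (-1 + (1/16)*174724)) = 81649/(-37708 + (-1 + 43681/4)) = 81649/(-37708 + 43677/4) = 81649/(-107155/4) = 81649*(-4/107155) = -326596/107155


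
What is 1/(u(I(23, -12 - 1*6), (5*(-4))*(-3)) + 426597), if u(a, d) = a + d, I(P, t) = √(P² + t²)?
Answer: 426657/182036194796 - √853/182036194796 ≈ 2.3436e-6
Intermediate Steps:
1/(u(I(23, -12 - 1*6), (5*(-4))*(-3)) + 426597) = 1/((√(23² + (-12 - 1*6)²) + (5*(-4))*(-3)) + 426597) = 1/((√(529 + (-12 - 6)²) - 20*(-3)) + 426597) = 1/((√(529 + (-18)²) + 60) + 426597) = 1/((√(529 + 324) + 60) + 426597) = 1/((√853 + 60) + 426597) = 1/((60 + √853) + 426597) = 1/(426657 + √853)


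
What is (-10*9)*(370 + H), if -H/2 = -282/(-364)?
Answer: -3017610/91 ≈ -33161.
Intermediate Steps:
H = -141/91 (H = -(-564)/(-364) = -(-564)*(-1)/364 = -2*141/182 = -141/91 ≈ -1.5494)
(-10*9)*(370 + H) = (-10*9)*(370 - 141/91) = -90*33529/91 = -3017610/91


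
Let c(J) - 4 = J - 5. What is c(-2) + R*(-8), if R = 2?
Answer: -19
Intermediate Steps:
c(J) = -1 + J (c(J) = 4 + (J - 5) = 4 + (-5 + J) = -1 + J)
c(-2) + R*(-8) = (-1 - 2) + 2*(-8) = -3 - 16 = -19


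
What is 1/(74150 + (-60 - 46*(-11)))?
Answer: 1/74596 ≈ 1.3406e-5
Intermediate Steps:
1/(74150 + (-60 - 46*(-11))) = 1/(74150 + (-60 + 506)) = 1/(74150 + 446) = 1/74596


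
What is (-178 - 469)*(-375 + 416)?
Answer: -26527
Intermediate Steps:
(-178 - 469)*(-375 + 416) = -647*41 = -26527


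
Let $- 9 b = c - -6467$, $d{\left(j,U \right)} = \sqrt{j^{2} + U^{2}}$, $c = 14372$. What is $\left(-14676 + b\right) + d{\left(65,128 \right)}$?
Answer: $- \frac{152923}{9} + \sqrt{20609} \approx -16848.0$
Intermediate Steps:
$d{\left(j,U \right)} = \sqrt{U^{2} + j^{2}}$
$b = - \frac{20839}{9}$ ($b = - \frac{14372 - -6467}{9} = - \frac{14372 + 6467}{9} = \left(- \frac{1}{9}\right) 20839 = - \frac{20839}{9} \approx -2315.4$)
$\left(-14676 + b\right) + d{\left(65,128 \right)} = \left(-14676 - \frac{20839}{9}\right) + \sqrt{128^{2} + 65^{2}} = - \frac{152923}{9} + \sqrt{16384 + 4225} = - \frac{152923}{9} + \sqrt{20609}$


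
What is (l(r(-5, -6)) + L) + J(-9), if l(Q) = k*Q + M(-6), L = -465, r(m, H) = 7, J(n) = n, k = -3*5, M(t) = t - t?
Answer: -579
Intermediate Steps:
M(t) = 0
k = -15
l(Q) = -15*Q (l(Q) = -15*Q + 0 = -15*Q)
(l(r(-5, -6)) + L) + J(-9) = (-15*7 - 465) - 9 = (-105 - 465) - 9 = -570 - 9 = -579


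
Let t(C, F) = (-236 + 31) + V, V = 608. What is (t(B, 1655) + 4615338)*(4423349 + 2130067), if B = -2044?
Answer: 30248870921256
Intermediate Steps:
t(C, F) = 403 (t(C, F) = (-236 + 31) + 608 = -205 + 608 = 403)
(t(B, 1655) + 4615338)*(4423349 + 2130067) = (403 + 4615338)*(4423349 + 2130067) = 4615741*6553416 = 30248870921256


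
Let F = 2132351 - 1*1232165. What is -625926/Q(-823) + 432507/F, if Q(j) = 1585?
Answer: -187588099547/475598270 ≈ -394.43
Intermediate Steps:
F = 900186 (F = 2132351 - 1232165 = 900186)
-625926/Q(-823) + 432507/F = -625926/1585 + 432507/900186 = -625926*1/1585 + 432507*(1/900186) = -625926/1585 + 144169/300062 = -187588099547/475598270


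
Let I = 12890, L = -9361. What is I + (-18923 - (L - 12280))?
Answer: 15608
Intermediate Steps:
I + (-18923 - (L - 12280)) = 12890 + (-18923 - (-9361 - 12280)) = 12890 + (-18923 - 1*(-21641)) = 12890 + (-18923 + 21641) = 12890 + 2718 = 15608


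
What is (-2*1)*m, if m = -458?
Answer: 916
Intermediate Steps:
(-2*1)*m = -2*1*(-458) = -2*(-458) = 916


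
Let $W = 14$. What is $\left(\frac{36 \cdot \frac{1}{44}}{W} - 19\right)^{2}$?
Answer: $\frac{8508889}{23716} \approx 358.78$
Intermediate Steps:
$\left(\frac{36 \cdot \frac{1}{44}}{W} - 19\right)^{2} = \left(\frac{36 \cdot \frac{1}{44}}{14} - 19\right)^{2} = \left(36 \cdot \frac{1}{44} \cdot \frac{1}{14} - 19\right)^{2} = \left(\frac{9}{11} \cdot \frac{1}{14} - 19\right)^{2} = \left(\frac{9}{154} - 19\right)^{2} = \left(- \frac{2917}{154}\right)^{2} = \frac{8508889}{23716}$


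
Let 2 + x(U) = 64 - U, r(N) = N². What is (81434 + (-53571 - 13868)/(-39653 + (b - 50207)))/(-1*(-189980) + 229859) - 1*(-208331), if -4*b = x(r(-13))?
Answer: 31429262123134375/150862007387 ≈ 2.0833e+5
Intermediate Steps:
x(U) = 62 - U (x(U) = -2 + (64 - U) = 62 - U)
b = 107/4 (b = -(62 - 1*(-13)²)/4 = -(62 - 1*169)/4 = -(62 - 169)/4 = -¼*(-107) = 107/4 ≈ 26.750)
(81434 + (-53571 - 13868)/(-39653 + (b - 50207)))/(-1*(-189980) + 229859) - 1*(-208331) = (81434 + (-53571 - 13868)/(-39653 + (107/4 - 50207)))/(-1*(-189980) + 229859) - 1*(-208331) = (81434 - 67439/(-39653 - 200721/4))/(189980 + 229859) + 208331 = (81434 - 67439/(-359333/4))/419839 + 208331 = (81434 - 67439*(-4/359333))*(1/419839) + 208331 = (81434 + 269756/359333)*(1/419839) + 208331 = (29262193278/359333)*(1/419839) + 208331 = 29262193278/150862007387 + 208331 = 31429262123134375/150862007387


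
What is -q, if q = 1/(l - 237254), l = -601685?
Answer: 1/838939 ≈ 1.1920e-6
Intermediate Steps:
q = -1/838939 (q = 1/(-601685 - 237254) = 1/(-838939) = -1/838939 ≈ -1.1920e-6)
-q = -1*(-1/838939) = 1/838939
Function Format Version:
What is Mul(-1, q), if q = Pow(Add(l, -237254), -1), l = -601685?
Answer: Rational(1, 838939) ≈ 1.1920e-6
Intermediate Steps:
q = Rational(-1, 838939) (q = Pow(Add(-601685, -237254), -1) = Pow(-838939, -1) = Rational(-1, 838939) ≈ -1.1920e-6)
Mul(-1, q) = Mul(-1, Rational(-1, 838939)) = Rational(1, 838939)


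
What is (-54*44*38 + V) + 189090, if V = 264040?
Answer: 362842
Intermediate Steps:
(-54*44*38 + V) + 189090 = (-54*44*38 + 264040) + 189090 = (-2376*38 + 264040) + 189090 = (-90288 + 264040) + 189090 = 173752 + 189090 = 362842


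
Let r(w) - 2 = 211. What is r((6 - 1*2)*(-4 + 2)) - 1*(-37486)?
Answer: 37699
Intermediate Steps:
r(w) = 213 (r(w) = 2 + 211 = 213)
r((6 - 1*2)*(-4 + 2)) - 1*(-37486) = 213 - 1*(-37486) = 213 + 37486 = 37699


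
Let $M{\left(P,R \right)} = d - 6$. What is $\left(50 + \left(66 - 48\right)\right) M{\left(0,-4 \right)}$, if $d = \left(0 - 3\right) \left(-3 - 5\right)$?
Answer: $1224$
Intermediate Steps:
$d = 24$ ($d = \left(-3\right) \left(-8\right) = 24$)
$M{\left(P,R \right)} = 18$ ($M{\left(P,R \right)} = 24 - 6 = 18$)
$\left(50 + \left(66 - 48\right)\right) M{\left(0,-4 \right)} = \left(50 + \left(66 - 48\right)\right) 18 = \left(50 + 18\right) 18 = 68 \cdot 18 = 1224$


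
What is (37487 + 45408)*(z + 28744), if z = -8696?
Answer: 1661878960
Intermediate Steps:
(37487 + 45408)*(z + 28744) = (37487 + 45408)*(-8696 + 28744) = 82895*20048 = 1661878960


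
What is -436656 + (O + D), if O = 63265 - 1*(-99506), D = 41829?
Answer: -232056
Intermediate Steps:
O = 162771 (O = 63265 + 99506 = 162771)
-436656 + (O + D) = -436656 + (162771 + 41829) = -436656 + 204600 = -232056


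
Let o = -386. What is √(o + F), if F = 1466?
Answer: 6*√30 ≈ 32.863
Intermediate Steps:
√(o + F) = √(-386 + 1466) = √1080 = 6*√30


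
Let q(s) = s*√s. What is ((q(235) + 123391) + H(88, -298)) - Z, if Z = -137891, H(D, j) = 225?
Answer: 261507 + 235*√235 ≈ 2.6511e+5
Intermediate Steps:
q(s) = s^(3/2)
((q(235) + 123391) + H(88, -298)) - Z = ((235^(3/2) + 123391) + 225) - 1*(-137891) = ((235*√235 + 123391) + 225) + 137891 = ((123391 + 235*√235) + 225) + 137891 = (123616 + 235*√235) + 137891 = 261507 + 235*√235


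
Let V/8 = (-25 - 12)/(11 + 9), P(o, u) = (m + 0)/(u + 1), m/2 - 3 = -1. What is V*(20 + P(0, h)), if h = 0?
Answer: -1776/5 ≈ -355.20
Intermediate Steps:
m = 4 (m = 6 + 2*(-1) = 6 - 2 = 4)
P(o, u) = 4/(1 + u) (P(o, u) = (4 + 0)/(u + 1) = 4/(1 + u))
V = -74/5 (V = 8*((-25 - 12)/(11 + 9)) = 8*(-37/20) = -74/5 ≈ -14.800)
V*(20 + P(0, h)) = -74*(20 + 4/(1 + 0))/5 = -74*(20 + 4/1)/5 = -74*(20 + 4*1)/5 = -74*(20 + 4)/5 = -74/5*24 = -1776/5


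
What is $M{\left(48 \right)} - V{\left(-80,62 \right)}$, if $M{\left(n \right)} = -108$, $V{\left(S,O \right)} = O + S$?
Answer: $-90$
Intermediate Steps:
$M{\left(48 \right)} - V{\left(-80,62 \right)} = -108 - \left(62 - 80\right) = -108 - -18 = -108 + 18 = -90$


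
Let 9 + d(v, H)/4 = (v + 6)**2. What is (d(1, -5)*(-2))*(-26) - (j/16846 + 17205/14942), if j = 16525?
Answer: 16884797115/2029943 ≈ 8317.9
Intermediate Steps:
d(v, H) = -36 + 4*(6 + v)**2 (d(v, H) = -36 + 4*(v + 6)**2 = -36 + 4*(6 + v)**2)
(d(1, -5)*(-2))*(-26) - (j/16846 + 17205/14942) = ((-36 + 4*(6 + 1)**2)*(-2))*(-26) - (16525/16846 + 17205/14942) = ((-36 + 4*7**2)*(-2))*(-26) - (16525*(1/16846) + 17205*(1/14942)) = ((-36 + 4*49)*(-2))*(-26) - (16525/16846 + 555/482) = ((-36 + 196)*(-2))*(-26) - 1*4328645/2029943 = (160*(-2))*(-26) - 4328645/2029943 = -320*(-26) - 4328645/2029943 = 8320 - 4328645/2029943 = 16884797115/2029943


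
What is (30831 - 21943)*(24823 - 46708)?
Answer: -194513880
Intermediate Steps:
(30831 - 21943)*(24823 - 46708) = 8888*(-21885) = -194513880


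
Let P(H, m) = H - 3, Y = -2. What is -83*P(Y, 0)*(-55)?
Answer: -22825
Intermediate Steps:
P(H, m) = -3 + H
-83*P(Y, 0)*(-55) = -83*(-3 - 2)*(-55) = -83*(-5)*(-55) = 415*(-55) = -22825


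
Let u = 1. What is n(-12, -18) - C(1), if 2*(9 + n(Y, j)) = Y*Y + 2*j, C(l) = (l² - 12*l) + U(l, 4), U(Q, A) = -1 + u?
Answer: 56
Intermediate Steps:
U(Q, A) = 0 (U(Q, A) = -1 + 1 = 0)
C(l) = l² - 12*l (C(l) = (l² - 12*l) + 0 = l² - 12*l)
n(Y, j) = -9 + j + Y²/2 (n(Y, j) = -9 + (Y*Y + 2*j)/2 = -9 + (Y² + 2*j)/2 = -9 + (j + Y²/2) = -9 + j + Y²/2)
n(-12, -18) - C(1) = (-9 - 18 + (½)*(-12)²) - (-12 + 1) = (-9 - 18 + (½)*144) - (-11) = (-9 - 18 + 72) - 1*(-11) = 45 + 11 = 56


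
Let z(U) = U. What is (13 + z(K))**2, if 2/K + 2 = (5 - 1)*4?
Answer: 8464/49 ≈ 172.73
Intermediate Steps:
K = 1/7 (K = 2/(-2 + (5 - 1)*4) = 2/(-2 + 4*4) = 2/(-2 + 16) = 2/14 = 2*(1/14) = 1/7 ≈ 0.14286)
(13 + z(K))**2 = (13 + 1/7)**2 = (92/7)**2 = 8464/49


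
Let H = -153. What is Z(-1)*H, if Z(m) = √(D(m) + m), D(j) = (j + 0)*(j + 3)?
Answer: -153*I*√3 ≈ -265.0*I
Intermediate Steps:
D(j) = j*(3 + j)
Z(m) = √(m + m*(3 + m)) (Z(m) = √(m*(3 + m) + m) = √(m + m*(3 + m)))
Z(-1)*H = √(-(4 - 1))*(-153) = √(-1*3)*(-153) = √(-3)*(-153) = (I*√3)*(-153) = -153*I*√3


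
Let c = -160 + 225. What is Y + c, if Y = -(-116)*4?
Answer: 529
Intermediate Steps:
c = 65
Y = 464 (Y = -29*(-16) = 464)
Y + c = 464 + 65 = 529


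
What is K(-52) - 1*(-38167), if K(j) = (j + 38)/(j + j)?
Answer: 1984691/52 ≈ 38167.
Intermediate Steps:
K(j) = (38 + j)/(2*j) (K(j) = (38 + j)/((2*j)) = (38 + j)*(1/(2*j)) = (38 + j)/(2*j))
K(-52) - 1*(-38167) = (1/2)*(38 - 52)/(-52) - 1*(-38167) = (1/2)*(-1/52)*(-14) + 38167 = 7/52 + 38167 = 1984691/52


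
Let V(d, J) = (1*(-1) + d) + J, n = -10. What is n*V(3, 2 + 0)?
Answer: -40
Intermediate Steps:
V(d, J) = -1 + J + d (V(d, J) = (-1 + d) + J = -1 + J + d)
n*V(3, 2 + 0) = -10*(-1 + (2 + 0) + 3) = -10*(-1 + 2 + 3) = -10*4 = -40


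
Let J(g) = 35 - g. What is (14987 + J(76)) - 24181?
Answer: -9235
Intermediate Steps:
(14987 + J(76)) - 24181 = (14987 + (35 - 1*76)) - 24181 = (14987 + (35 - 76)) - 24181 = (14987 - 41) - 24181 = 14946 - 24181 = -9235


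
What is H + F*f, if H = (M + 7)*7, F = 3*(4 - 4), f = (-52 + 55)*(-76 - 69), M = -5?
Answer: 14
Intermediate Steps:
f = -435 (f = 3*(-145) = -435)
F = 0 (F = 3*0 = 0)
H = 14 (H = (-5 + 7)*7 = 2*7 = 14)
H + F*f = 14 + 0*(-435) = 14 + 0 = 14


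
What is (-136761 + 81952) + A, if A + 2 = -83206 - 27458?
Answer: -165475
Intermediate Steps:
A = -110666 (A = -2 + (-83206 - 27458) = -2 - 110664 = -110666)
(-136761 + 81952) + A = (-136761 + 81952) - 110666 = -54809 - 110666 = -165475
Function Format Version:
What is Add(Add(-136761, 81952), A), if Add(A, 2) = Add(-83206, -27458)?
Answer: -165475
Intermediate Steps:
A = -110666 (A = Add(-2, Add(-83206, -27458)) = Add(-2, -110664) = -110666)
Add(Add(-136761, 81952), A) = Add(Add(-136761, 81952), -110666) = Add(-54809, -110666) = -165475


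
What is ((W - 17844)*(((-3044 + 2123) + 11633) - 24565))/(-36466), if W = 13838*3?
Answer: 163950255/18233 ≈ 8992.0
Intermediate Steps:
W = 41514
((W - 17844)*(((-3044 + 2123) + 11633) - 24565))/(-36466) = ((41514 - 17844)*(((-3044 + 2123) + 11633) - 24565))/(-36466) = (23670*((-921 + 11633) - 24565))*(-1/36466) = (23670*(10712 - 24565))*(-1/36466) = (23670*(-13853))*(-1/36466) = -327900510*(-1/36466) = 163950255/18233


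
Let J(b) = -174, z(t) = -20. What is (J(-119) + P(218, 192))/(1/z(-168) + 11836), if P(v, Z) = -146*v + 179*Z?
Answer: 6760/33817 ≈ 0.19990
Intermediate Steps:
(J(-119) + P(218, 192))/(1/z(-168) + 11836) = (-174 + (-146*218 + 179*192))/(1/(-20) + 11836) = (-174 + (-31828 + 34368))/(-1/20 + 11836) = (-174 + 2540)/(236719/20) = 2366*(20/236719) = 6760/33817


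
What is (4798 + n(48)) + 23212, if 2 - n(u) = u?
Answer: 27964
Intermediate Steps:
n(u) = 2 - u
(4798 + n(48)) + 23212 = (4798 + (2 - 1*48)) + 23212 = (4798 + (2 - 48)) + 23212 = (4798 - 46) + 23212 = 4752 + 23212 = 27964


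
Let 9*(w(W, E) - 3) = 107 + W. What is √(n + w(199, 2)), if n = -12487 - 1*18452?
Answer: I*√30902 ≈ 175.79*I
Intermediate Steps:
w(W, E) = 134/9 + W/9 (w(W, E) = 3 + (107 + W)/9 = 3 + (107/9 + W/9) = 134/9 + W/9)
n = -30939 (n = -12487 - 18452 = -30939)
√(n + w(199, 2)) = √(-30939 + (134/9 + (⅑)*199)) = √(-30939 + (134/9 + 199/9)) = √(-30939 + 37) = √(-30902) = I*√30902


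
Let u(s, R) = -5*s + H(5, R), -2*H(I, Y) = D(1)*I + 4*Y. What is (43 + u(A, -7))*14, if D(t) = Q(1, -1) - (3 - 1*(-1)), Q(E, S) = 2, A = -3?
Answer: 1078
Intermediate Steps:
D(t) = -2 (D(t) = 2 - (3 - 1*(-1)) = 2 - (3 + 1) = 2 - 1*4 = 2 - 4 = -2)
H(I, Y) = I - 2*Y (H(I, Y) = -(-2*I + 4*Y)/2 = I - 2*Y)
u(s, R) = 5 - 5*s - 2*R (u(s, R) = -5*s + (5 - 2*R) = 5 - 5*s - 2*R)
(43 + u(A, -7))*14 = (43 + (5 - 5*(-3) - 2*(-7)))*14 = (43 + (5 + 15 + 14))*14 = (43 + 34)*14 = 77*14 = 1078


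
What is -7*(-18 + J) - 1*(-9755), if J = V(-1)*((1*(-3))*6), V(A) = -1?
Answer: 9755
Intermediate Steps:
J = 18 (J = -1*(-3)*6 = -(-3)*6 = -1*(-18) = 18)
-7*(-18 + J) - 1*(-9755) = -7*(-18 + 18) - 1*(-9755) = -7*0 + 9755 = 0 + 9755 = 9755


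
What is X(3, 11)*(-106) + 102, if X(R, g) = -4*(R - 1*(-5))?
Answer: 3494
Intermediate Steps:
X(R, g) = -20 - 4*R (X(R, g) = -4*(R + 5) = -4*(5 + R) = -20 - 4*R)
X(3, 11)*(-106) + 102 = (-20 - 4*3)*(-106) + 102 = (-20 - 12)*(-106) + 102 = -32*(-106) + 102 = 3392 + 102 = 3494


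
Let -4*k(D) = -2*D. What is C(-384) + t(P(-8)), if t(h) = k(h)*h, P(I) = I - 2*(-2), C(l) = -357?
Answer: -349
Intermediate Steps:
k(D) = D/2 (k(D) = -(-1)*D/2 = D/2)
P(I) = 4 + I (P(I) = I + 4 = 4 + I)
t(h) = h²/2 (t(h) = (h/2)*h = h²/2)
C(-384) + t(P(-8)) = -357 + (4 - 8)²/2 = -357 + (½)*(-4)² = -357 + (½)*16 = -357 + 8 = -349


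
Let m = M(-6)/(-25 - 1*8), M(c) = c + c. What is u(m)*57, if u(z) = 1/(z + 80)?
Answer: 627/884 ≈ 0.70928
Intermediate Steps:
M(c) = 2*c
m = 4/11 (m = (2*(-6))/(-25 - 1*8) = -12/(-25 - 8) = -12/(-33) = -12*(-1/33) = 4/11 ≈ 0.36364)
u(z) = 1/(80 + z)
u(m)*57 = 57/(80 + 4/11) = 57/(884/11) = (11/884)*57 = 627/884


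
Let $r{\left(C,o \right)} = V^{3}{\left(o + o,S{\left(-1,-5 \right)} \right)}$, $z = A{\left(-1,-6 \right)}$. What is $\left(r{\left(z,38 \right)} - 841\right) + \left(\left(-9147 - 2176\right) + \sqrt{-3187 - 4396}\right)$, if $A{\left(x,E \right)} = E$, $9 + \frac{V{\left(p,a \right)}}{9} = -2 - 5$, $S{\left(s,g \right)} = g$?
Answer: $-2998148 + i \sqrt{7583} \approx -2.9981 \cdot 10^{6} + 87.08 i$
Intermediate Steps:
$V{\left(p,a \right)} = -144$ ($V{\left(p,a \right)} = -81 + 9 \left(-2 - 5\right) = -81 + 9 \left(-7\right) = -81 - 63 = -144$)
$z = -6$
$r{\left(C,o \right)} = -2985984$ ($r{\left(C,o \right)} = \left(-144\right)^{3} = -2985984$)
$\left(r{\left(z,38 \right)} - 841\right) + \left(\left(-9147 - 2176\right) + \sqrt{-3187 - 4396}\right) = \left(-2985984 - 841\right) + \left(\left(-9147 - 2176\right) + \sqrt{-3187 - 4396}\right) = -2986825 - \left(11323 - \sqrt{-7583}\right) = -2986825 - \left(11323 - i \sqrt{7583}\right) = -2998148 + i \sqrt{7583}$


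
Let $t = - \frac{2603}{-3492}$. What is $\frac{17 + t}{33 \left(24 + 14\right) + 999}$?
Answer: $\frac{61967}{7867476} \approx 0.0078764$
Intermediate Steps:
$t = \frac{2603}{3492}$ ($t = \left(-2603\right) \left(- \frac{1}{3492}\right) = \frac{2603}{3492} \approx 0.74542$)
$\frac{17 + t}{33 \left(24 + 14\right) + 999} = \frac{17 + \frac{2603}{3492}}{33 \left(24 + 14\right) + 999} = \frac{61967}{3492 \left(33 \cdot 38 + 999\right)} = \frac{61967}{3492 \left(1254 + 999\right)} = \frac{61967}{3492 \cdot 2253} = \frac{61967}{3492} \cdot \frac{1}{2253} = \frac{61967}{7867476}$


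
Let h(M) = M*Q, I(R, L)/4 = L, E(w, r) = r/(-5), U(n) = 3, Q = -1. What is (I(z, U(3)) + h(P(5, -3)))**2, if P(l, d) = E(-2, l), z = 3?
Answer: 169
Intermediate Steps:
E(w, r) = -r/5 (E(w, r) = r*(-1/5) = -r/5)
P(l, d) = -l/5
I(R, L) = 4*L
h(M) = -M (h(M) = M*(-1) = -M)
(I(z, U(3)) + h(P(5, -3)))**2 = (4*3 - (-1)*5/5)**2 = (12 - 1*(-1))**2 = (12 + 1)**2 = 13**2 = 169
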